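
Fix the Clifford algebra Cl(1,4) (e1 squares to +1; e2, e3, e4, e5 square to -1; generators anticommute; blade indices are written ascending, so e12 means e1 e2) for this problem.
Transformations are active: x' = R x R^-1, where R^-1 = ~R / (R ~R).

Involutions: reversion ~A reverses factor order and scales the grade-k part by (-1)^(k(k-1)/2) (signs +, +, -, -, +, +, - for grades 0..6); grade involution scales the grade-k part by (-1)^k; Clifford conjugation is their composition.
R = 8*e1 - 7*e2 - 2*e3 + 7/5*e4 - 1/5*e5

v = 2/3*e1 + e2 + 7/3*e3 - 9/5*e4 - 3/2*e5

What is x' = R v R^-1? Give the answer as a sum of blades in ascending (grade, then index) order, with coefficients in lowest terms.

~R = 8*e1 - 7*e2 - 2*e3 + 7/5*e4 - 1/5*e5, and R ~R = 9, so R^-1 = ~R / (9).
R v = 961/50 + 38/3*e12 + 20*e13 - 46/3*e14 - 178/15*e15 - 43/3*e23 + 56/5*e24 + 107/10*e25 + 1/3*e34 + 52/15*e35 - 123/50*e45
Answer: 7538/225*e1 - 6952/225*e2 - 2447/225*e3 + 8752/1125*e4 + 1453/2250*e5


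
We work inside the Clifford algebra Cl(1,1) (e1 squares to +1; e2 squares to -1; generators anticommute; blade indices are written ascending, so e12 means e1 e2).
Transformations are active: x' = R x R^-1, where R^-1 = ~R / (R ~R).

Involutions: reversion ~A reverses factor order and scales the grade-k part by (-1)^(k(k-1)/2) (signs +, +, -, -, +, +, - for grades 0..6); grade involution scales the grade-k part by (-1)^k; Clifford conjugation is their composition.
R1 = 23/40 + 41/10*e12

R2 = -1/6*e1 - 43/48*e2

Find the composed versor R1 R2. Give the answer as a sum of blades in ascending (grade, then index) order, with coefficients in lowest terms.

Distribute over the terms of R1 (each basis-blade product reordered to ascending indices, repeated generators contracted through their squares):
(23/40) R2 = -23/240*e1 - 989/1920*e2
(41/10*e12) R2 = 1763/480*e1 + 41/60*e2
Summing the partial products and collecting blades:
Answer: 1717/480*e1 + 323/1920*e2


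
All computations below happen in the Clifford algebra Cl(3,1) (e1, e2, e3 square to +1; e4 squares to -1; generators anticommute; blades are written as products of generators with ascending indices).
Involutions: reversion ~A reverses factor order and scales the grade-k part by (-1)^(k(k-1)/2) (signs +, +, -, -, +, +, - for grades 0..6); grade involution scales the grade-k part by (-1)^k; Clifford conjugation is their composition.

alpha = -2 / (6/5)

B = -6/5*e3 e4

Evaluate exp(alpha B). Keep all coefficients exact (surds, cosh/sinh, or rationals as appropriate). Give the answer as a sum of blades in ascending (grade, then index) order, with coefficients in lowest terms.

B^2 = (-6/5)^2*(e3 e4)^2 = 36/25*(+1) = 36/25 (a basis 2-blade squares to minus the product of its generators' squares).
B^2 = 36/25 — the series telescopes hyperbolically here: l = 6/5, alpha*l = -2, so exp(alpha B) = cosh(-2) + (sinh(-2)/(6/5))*B = cosh(2) + (-5*sinh(2)/6)*B.
Answer: cosh(2) + sinh(2)*e3 e4


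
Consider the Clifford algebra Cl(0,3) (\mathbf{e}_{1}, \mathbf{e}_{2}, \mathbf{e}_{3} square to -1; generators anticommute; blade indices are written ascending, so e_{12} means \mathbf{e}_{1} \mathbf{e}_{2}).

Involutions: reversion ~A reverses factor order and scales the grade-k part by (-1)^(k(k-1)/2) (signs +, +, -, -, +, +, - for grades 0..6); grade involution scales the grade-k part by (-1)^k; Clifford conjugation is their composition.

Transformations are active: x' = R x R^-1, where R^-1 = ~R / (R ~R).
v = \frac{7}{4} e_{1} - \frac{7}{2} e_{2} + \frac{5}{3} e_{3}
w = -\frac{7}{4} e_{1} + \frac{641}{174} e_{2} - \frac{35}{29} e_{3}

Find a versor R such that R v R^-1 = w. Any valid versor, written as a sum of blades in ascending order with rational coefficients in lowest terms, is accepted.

Key observation: q(v) = q(w) = -\frac{2605}{144} (sandwiches preserve the norm), so R = v + w = \frac{16}{87} e_{2} + \frac{40}{87} e_{3} works whenever it is invertible — the component of v along it is kept and (v - w)/2 reverses, sending v to w.
Answer: \frac{16}{87} e_{2} + \frac{40}{87} e_{3}


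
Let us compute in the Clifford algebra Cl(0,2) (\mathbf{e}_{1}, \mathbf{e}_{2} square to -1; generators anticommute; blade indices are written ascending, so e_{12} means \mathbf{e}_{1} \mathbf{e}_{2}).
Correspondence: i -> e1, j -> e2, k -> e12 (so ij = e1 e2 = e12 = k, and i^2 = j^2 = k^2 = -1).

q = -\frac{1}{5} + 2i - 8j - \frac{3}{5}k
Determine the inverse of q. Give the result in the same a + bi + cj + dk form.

In blades: q = -\frac{1}{5} + 2 e_{1} - 8 e_{2} - \frac{3}{5} e_{12}.
With qbar = -\frac{1}{5} - 2 e_{1} + 8 e_{2} + \frac{3}{5} e_{12} (scalar fixed, mapped units negated), q qbar = \frac{342}{5} (the sum of squared coefficients), so q^-1 = qbar / (\frac{342}{5}) = -\frac{1}{342} - \frac{5}{171} e_{1} + \frac{20}{171} e_{2} + \frac{1}{114} e_{12}; translating back:
Answer: -\frac{1}{342} - \frac{5}{171}i + \frac{20}{171}j + \frac{1}{114}k


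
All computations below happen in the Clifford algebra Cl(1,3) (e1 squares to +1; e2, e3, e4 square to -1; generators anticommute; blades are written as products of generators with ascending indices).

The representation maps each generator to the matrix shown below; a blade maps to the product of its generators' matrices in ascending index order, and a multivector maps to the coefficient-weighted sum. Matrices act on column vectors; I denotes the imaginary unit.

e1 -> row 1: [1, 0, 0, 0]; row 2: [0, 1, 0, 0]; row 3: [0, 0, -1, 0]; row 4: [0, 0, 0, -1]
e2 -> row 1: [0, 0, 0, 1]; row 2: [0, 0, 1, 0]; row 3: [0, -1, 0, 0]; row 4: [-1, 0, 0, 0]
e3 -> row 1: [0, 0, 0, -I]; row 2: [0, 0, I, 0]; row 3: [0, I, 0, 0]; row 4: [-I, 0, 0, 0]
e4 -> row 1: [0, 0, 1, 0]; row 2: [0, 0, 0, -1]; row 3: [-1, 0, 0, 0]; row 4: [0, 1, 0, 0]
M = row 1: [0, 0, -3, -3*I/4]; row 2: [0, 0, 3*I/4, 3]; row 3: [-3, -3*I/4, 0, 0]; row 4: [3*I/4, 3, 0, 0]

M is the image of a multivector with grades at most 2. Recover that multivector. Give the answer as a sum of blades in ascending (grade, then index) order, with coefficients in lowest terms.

Method: the blade images are trace-orthogonal — tr(rho(e_A) rho(e_B)^-1) = 4 if A = B and 0 otherwise — and rho(e_A)^-1 = (e_A)^2 * rho(e_A) with (e_A)^2 = +1 or -1, so the coefficient of e_A in the preimage is (e_A)^2 * tr(M rho(e_A))/4.
Nonzero projections over blades of grade <= 2: e1 e3: (e1 e3)^2 = +1, tr(M rho(e1 e3)) = 3, coefficient 3/4; e1 e4: (e1 e4)^2 = +1, tr(M rho(e1 e4)) = -12, coefficient -3. Every other blade of grade <= 2 projects to 0.
Answer: 3/4*e1 e3 - 3*e1 e4


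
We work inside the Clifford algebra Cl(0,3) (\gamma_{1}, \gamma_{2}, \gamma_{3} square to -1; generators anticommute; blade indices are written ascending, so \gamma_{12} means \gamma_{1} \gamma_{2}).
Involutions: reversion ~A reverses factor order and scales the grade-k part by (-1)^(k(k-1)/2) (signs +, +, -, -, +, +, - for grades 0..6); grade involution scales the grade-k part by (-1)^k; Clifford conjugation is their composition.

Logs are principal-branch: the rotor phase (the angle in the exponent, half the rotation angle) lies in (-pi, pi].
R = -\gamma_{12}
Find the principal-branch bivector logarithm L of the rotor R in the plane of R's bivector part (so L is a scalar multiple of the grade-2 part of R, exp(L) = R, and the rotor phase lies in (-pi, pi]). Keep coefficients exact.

The scalar part of R is 0, so the principal-branch rotor phase is pinned; divide the bivector part by its sine to get the unit plane — L is the phase times that plane.
Concretely: cos(phase) = 0 gives phase = ±\frac{\pi}{2}, and since phase/sin(phase) is even the sign is immaterial: L = (phase/sin(phase)) * <R>_2 = (\frac{\pi}{2}) * <R>_2.
Answer: - \frac{\pi}{2} \gamma_{12}


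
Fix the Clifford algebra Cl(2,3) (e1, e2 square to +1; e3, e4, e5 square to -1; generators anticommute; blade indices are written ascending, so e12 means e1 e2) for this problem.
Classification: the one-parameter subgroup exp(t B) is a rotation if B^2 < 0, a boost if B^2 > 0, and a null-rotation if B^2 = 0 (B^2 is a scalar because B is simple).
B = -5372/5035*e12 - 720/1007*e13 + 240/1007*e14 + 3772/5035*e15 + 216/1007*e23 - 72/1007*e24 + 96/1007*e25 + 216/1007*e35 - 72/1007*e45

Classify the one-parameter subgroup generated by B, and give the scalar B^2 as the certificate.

B^2 term by term: the squares give (-5372/5035)^2*(e12)^2 + (-720/1007)^2*(e13)^2 + (240/1007)^2*(e14)^2 + (3772/5035)^2*(e15)^2 + (216/1007)^2*(e23)^2 + (-72/1007)^2*(e24)^2 + (96/1007)^2*(e25)^2 + (216/1007)^2*(e35)^2 + (-72/1007)^2*(e45)^2 = 28858384/25351225*(-1) + 518400/1014049*(+1) + 57600/1014049*(+1) + 14227984/25351225*(+1) + 46656/1014049*(+1) + 5184/1014049*(+1) + 9216/1014049*(+1) + 46656/1014049*(-1) + 5184/1014049*(-1) = 0 (each basis 2-blade squares to minus the product of its generators' squares); cross terms between blades sharing an index anticommute and cancel; the commuting (index-disjoint) pairs give grade-4 terms 2*c*c'*(blade product), which cancel blade by blade — e1234: -103680/1014049 + 103680/1014049 = 0; e1235: -2320704/5070245 + 138240/1014049 + 1629504/5070245 = 0; e1245: 773568/5070245 - 46080/1014049 - 543168/5070245 = 0; e1345: 103680/1014049 - 103680/1014049 = 0; e2345: -31104/1014049 + 31104/1014049 = 0 — confirming B is simple. So B^2 = 0.
Answer: null-rotation, certificate B^2 = 0. Check the certificate: B^2 = 0, and that sign is decisive whatever form B takes.


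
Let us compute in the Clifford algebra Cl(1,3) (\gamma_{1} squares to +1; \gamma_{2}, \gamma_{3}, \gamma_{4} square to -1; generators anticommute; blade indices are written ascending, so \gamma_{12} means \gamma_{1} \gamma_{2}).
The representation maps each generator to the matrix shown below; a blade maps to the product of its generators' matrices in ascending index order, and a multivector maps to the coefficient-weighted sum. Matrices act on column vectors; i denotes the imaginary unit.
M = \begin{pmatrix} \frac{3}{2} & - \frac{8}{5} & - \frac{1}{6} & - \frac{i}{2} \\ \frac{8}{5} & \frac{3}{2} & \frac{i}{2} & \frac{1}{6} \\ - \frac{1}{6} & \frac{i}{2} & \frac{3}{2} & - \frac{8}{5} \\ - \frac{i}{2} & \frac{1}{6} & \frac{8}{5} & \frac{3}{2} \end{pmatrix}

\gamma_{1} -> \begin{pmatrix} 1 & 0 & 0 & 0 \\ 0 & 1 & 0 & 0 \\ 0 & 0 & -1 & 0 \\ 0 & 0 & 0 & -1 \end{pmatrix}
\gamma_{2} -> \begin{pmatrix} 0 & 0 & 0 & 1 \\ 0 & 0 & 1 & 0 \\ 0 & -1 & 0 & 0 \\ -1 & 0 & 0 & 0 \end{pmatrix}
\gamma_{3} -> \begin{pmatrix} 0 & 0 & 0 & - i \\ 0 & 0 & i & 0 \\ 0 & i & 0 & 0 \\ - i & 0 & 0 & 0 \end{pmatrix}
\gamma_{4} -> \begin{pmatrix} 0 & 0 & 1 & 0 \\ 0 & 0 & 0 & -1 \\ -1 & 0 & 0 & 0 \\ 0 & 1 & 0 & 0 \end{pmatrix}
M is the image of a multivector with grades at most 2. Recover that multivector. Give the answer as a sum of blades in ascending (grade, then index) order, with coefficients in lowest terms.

Method: the blade images are trace-orthogonal — tr(rho(e_A) rho(e_B)^-1) = 4 if A = B and 0 otherwise — and rho(e_A)^-1 = (e_A)^2 * rho(e_A) with (e_A)^2 = +1 or -1, so the coefficient of e_A in the preimage is (e_A)^2 * tr(M rho(e_A))/4.
Nonzero projections over blades of grade <= 2: 1: (1)^2 = +1, tr(M 1) = 6, coefficient \frac{3}{2}; \gamma_{3}: (\gamma_{3})^2 = -1, tr(M rho(\gamma_{3})) = -2, coefficient \frac{1}{2}; \gamma_{14}: (\gamma_{14})^2 = +1, tr(M rho(\gamma_{14})) = - \frac{2}{3}, coefficient -\frac{1}{6}; \gamma_{24}: (\gamma_{24})^2 = -1, tr(M rho(\gamma_{24})) = \frac{32}{5}, coefficient -\frac{8}{5}. Every other blade of grade <= 2 projects to 0.
Answer: \frac{3}{2} + \frac{1}{2} \gamma_{3} - \frac{1}{6} \gamma_{14} - \frac{8}{5} \gamma_{24}


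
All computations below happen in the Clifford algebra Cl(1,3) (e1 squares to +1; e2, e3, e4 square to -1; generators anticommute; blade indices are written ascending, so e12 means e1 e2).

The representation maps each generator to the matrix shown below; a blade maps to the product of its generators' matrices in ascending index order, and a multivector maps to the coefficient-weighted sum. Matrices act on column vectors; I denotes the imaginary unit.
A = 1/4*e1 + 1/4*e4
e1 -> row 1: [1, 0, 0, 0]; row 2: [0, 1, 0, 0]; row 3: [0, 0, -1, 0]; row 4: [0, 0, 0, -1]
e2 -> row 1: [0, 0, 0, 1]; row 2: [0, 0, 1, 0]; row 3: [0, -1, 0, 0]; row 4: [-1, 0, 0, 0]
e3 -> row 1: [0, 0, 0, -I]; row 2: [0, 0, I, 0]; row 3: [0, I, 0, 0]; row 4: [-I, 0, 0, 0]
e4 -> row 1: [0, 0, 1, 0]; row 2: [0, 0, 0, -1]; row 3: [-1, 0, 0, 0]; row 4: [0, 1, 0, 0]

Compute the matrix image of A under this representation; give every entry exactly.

M = (1/4)*rho(e1) + (1/4)*rho(e4), summed entrywise:
Answer: row 1: [1/4, 0, 1/4, 0]; row 2: [0, 1/4, 0, -1/4]; row 3: [-1/4, 0, -1/4, 0]; row 4: [0, 1/4, 0, -1/4]


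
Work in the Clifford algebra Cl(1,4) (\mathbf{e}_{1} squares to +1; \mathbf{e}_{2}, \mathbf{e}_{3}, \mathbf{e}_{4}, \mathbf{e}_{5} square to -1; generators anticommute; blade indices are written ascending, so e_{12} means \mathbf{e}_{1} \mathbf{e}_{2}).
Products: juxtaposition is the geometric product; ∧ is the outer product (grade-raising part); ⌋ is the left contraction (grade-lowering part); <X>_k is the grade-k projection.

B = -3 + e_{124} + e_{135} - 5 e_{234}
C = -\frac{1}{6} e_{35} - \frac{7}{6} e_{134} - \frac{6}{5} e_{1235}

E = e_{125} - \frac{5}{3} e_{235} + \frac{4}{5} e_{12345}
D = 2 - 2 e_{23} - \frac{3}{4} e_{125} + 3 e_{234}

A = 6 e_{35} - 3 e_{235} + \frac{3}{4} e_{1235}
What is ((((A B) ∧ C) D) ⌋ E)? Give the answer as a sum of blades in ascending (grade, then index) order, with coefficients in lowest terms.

step 1: -6 e_{1} + \frac{3}{4} e_{2} - 3 e_{12} - 18 e_{35} + 15 e_{45} - \frac{15}{4} e_{145} + 9 e_{235} + 30 e_{245} - \frac{3}{4} e_{345} - \frac{9}{4} e_{1235} + 3 e_{1345} - 6 e_{12345}
step 2: e_{135} - \frac{1}{8} e_{235} + \frac{7}{8} e_{1234} + \frac{1}{2} e_{1235}
step 3: \frac{21}{8} e_{1} + \frac{3}{8} e_{3} - \frac{1}{4} e_{5} - \frac{3}{32} e_{13} + \frac{7}{4} e_{14} + e_{15} + \frac{3}{4} e_{23} - \frac{3}{8} e_{45} - 2 e_{125} + 2 e_{135} + \frac{3}{2} e_{145} - \frac{1}{4} e_{235} - \frac{21}{32} e_{345} + \frac{7}{4} e_{1234} + e_{1235} - 3 e_{1245}
step 4: \frac{29}{12} - e_{2} + \frac{12}{5} e_{3} + \frac{4}{5} e_{4} - \frac{3}{20} e_{5} - \frac{11}{40} e_{12} - \frac{1}{5} e_{14} - \frac{97}{60} e_{23} + \frac{8}{5} e_{24} + 2 e_{25} + \frac{8}{5} e_{34} + \frac{3}{10} e_{123} - \frac{3}{5} e_{145} - \frac{4}{5} e_{234} + \frac{7}{5} e_{235} + \frac{3}{40} e_{245} + \frac{1}{5} e_{1234} - \frac{3}{10} e_{1245} + \frac{21}{10} e_{2345}
Answer: \frac{29}{12} - e_{2} + \frac{12}{5} e_{3} + \frac{4}{5} e_{4} - \frac{3}{20} e_{5} - \frac{11}{40} e_{12} - \frac{1}{5} e_{14} - \frac{97}{60} e_{23} + \frac{8}{5} e_{24} + 2 e_{25} + \frac{8}{5} e_{34} + \frac{3}{10} e_{123} - \frac{3}{5} e_{145} - \frac{4}{5} e_{234} + \frac{7}{5} e_{235} + \frac{3}{40} e_{245} + \frac{1}{5} e_{1234} - \frac{3}{10} e_{1245} + \frac{21}{10} e_{2345}


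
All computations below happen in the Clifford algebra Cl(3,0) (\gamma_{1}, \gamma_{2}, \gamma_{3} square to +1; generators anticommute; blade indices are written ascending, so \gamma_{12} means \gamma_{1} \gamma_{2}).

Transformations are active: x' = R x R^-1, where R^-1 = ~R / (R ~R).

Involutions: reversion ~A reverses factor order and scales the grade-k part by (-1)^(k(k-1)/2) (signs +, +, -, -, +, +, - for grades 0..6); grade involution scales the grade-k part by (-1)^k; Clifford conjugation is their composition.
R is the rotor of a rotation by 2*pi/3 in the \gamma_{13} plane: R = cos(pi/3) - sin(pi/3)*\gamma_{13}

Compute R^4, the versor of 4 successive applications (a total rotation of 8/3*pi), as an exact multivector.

The rotor phase is half the rotation angle and phases add under composition, so 4 steps in the \gamma_{13} plane accumulate phase 4*(pi/3) = \frac{4 \pi}{3}: R^4 = cos(\frac{4 \pi}{3}) - sin(\frac{4 \pi}{3})*\gamma_{13}.
cos(\frac{4 \pi}{3}) = - \frac{1}{2} and sin(\frac{4 \pi}{3}) = - \frac{\sqrt{3}}{2}, so R^4 = -\frac{1}{2} + \frac{\sqrt{3}}{2} \gamma_{13}. The net rotation is 2/3*pi (after discarding 1 full turn, each of which contributes a factor -1 to the rotor); the rotor keeps the half-angle phase exactly.
Answer: -\frac{1}{2} + \frac{\sqrt{3}}{2} \gamma_{13}


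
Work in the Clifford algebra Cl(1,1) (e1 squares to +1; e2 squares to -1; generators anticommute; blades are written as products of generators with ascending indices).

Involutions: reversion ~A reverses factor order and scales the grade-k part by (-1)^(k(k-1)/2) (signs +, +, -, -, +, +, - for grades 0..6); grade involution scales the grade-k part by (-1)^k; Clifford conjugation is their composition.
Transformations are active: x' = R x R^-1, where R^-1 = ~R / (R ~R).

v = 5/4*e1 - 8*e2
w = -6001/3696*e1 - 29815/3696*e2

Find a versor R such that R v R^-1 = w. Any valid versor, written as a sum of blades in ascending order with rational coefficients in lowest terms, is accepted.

Here q(v) = q(w) = -999/16; the classical choice R = v + w = -1381/3696*e1 - 59383/3696*e2 then realises v -> w under the sandwich.
Answer: -1381/3696*e1 - 59383/3696*e2


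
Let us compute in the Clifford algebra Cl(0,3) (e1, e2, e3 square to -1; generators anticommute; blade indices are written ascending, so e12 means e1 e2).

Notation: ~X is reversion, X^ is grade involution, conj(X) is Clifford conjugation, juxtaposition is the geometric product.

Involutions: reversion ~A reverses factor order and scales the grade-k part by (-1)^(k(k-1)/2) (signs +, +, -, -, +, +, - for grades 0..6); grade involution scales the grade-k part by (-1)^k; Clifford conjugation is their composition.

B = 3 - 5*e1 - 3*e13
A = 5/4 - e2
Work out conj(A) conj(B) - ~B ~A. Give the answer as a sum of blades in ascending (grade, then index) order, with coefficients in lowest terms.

first term: 15/4 + 25/4*e1 + 3*e2 - 5*e12 + 15/4*e13 - 3*e123
second term: 15/4 - 25/4*e1 - 3*e2 + 5*e12 + 15/4*e13 + 3*e123
Answer: 25/2*e1 + 6*e2 - 10*e12 - 6*e123


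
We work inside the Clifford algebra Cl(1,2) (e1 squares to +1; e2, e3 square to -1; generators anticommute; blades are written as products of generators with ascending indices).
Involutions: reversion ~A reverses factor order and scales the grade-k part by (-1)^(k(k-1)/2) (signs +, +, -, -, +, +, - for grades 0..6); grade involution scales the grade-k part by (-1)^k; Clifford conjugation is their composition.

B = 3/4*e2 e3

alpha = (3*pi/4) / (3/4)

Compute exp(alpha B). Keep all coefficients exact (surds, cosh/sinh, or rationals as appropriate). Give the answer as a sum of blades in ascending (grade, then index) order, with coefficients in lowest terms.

B^2 = (3/4)^2*(e2 e3)^2 = 9/16*(-1) = -9/16 (a basis 2-blade squares to minus the product of its generators' squares).
B^2 = -9/16 — B^2 < 0, so the exponential closes trigonometrically: l = 3/4, alpha*l = 3*pi/4, so exp(alpha B) = cos(3*pi/4) + (sin(3*pi/4)/(3/4))*B = -sqrt(2)/2 + (2*sqrt(2)/3)*B.
Answer: -sqrt(2)/2 + sqrt(2)/2*e2 e3


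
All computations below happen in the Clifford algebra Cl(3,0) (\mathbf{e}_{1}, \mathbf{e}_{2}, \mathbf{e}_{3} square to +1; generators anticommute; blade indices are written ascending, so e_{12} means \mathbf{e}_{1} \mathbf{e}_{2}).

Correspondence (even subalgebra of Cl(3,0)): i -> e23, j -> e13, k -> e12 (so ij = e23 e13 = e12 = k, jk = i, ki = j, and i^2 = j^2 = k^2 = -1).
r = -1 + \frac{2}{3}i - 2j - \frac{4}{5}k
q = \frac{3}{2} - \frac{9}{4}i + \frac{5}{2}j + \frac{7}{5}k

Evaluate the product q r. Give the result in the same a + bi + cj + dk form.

In blades: q = \frac{3}{2} + \frac{7}{5} e_{12} + \frac{5}{2} e_{13} - \frac{9}{4} e_{23}, r = -1 - \frac{4}{5} e_{12} - 2 e_{13} + \frac{2}{3} e_{23}.
Distribute q over r term by term (generator squares from the signature, products reordered to ascending indices): (\frac{3}{2})*r = -\frac{3}{2} - \frac{6}{5} e_{12} - 3 e_{13} + e_{23}; (\frac{7}{5} e_{12})*r = \frac{28}{25} - \frac{7}{5} e_{12} + \frac{14}{15} e_{13} + \frac{14}{5} e_{23}; (\frac{5}{2} e_{13})*r = 5 - \frac{5}{3} e_{12} - \frac{5}{2} e_{13} - 2 e_{23}; (-\frac{9}{4} e_{23})*r = \frac{3}{2} + \frac{9}{2} e_{12} - \frac{9}{5} e_{13} + \frac{9}{4} e_{23}.
Sum: \frac{153}{25} + \frac{7}{30} e_{12} - \frac{191}{30} e_{13} + \frac{81}{20} e_{23}; translating back through the correspondence:
Answer: \frac{153}{25} + \frac{81}{20}i - \frac{191}{30}j + \frac{7}{30}k


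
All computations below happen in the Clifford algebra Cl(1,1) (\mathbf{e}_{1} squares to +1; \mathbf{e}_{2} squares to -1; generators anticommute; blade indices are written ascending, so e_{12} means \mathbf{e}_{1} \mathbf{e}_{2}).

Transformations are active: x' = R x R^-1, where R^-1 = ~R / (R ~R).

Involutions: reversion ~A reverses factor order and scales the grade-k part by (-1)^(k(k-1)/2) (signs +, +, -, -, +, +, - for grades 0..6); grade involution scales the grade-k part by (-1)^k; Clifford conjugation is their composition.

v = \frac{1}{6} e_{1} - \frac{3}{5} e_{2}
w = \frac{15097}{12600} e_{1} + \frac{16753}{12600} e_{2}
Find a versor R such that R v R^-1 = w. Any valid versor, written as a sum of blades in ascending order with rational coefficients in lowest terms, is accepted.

Equal squares first: v^2 = w^2 = -\frac{299}{900}. Then v + w = \frac{17197}{12600} e_{1} + \frac{9193}{12600} e_{2} is a versor taking v to w, provided it is invertible.
Answer: \frac{17197}{12600} e_{1} + \frac{9193}{12600} e_{2}


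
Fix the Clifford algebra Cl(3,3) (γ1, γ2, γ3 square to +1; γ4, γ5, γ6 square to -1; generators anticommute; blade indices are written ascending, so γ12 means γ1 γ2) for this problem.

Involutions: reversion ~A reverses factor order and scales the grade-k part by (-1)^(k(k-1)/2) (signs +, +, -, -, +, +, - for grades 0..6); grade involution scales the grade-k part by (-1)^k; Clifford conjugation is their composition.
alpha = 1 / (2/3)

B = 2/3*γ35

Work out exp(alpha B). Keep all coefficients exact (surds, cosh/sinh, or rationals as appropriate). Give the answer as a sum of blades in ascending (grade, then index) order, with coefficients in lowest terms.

B^2 = (2/3)^2*(γ35)^2 = 4/9*(+1) = 4/9 (a basis 2-blade squares to minus the product of its generators' squares).
B^2 = 4/9 — the positive square puts this in the hyperbolic regime; l = 2/3, alpha*l = 1, so exp(alpha B) = cosh(1) + (sinh(1)/(2/3))*B = cosh(1) + (3*sinh(1)/2)*B.
Answer: cosh(1) + sinh(1)*γ35


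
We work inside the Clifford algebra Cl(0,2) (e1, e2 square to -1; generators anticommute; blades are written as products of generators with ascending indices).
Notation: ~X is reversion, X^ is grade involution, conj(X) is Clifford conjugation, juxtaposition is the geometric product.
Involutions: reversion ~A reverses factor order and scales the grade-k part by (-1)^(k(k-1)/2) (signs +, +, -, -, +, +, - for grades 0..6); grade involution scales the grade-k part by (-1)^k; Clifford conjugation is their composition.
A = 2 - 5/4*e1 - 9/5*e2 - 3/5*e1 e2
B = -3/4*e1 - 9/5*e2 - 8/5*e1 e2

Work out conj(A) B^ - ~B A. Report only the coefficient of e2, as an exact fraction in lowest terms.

first term: -1287/400 - 123/50*e1 + 121/20*e2 - 23/10*e1 e2
second term: -1287/400 + 123/50*e1 - 121/20*e2 + 23/10*e1 e2
Answer: 121/10


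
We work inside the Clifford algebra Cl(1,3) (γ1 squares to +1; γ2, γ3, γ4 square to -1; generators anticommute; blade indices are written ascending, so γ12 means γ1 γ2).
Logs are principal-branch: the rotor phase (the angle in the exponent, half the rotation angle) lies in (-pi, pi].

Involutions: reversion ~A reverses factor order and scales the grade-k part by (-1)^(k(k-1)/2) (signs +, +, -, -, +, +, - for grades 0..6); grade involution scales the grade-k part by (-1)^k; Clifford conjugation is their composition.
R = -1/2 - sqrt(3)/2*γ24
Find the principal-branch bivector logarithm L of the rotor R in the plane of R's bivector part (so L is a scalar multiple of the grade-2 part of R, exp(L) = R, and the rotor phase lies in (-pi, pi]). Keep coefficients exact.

The scalar part of R is -1/2, which pins the rotor phase on the principal branch; dividing the bivector part by the sine of that phase recovers the unit plane, and L is the phase times that plane.
Concretely: cos(phase) = -1/2 gives phase = ±2*pi/3, and since phase/sin(phase) is even the sign is immaterial: L = (phase/sin(phase)) * <R>_2 = (4*sqrt(3)*pi/9) * <R>_2.
Answer: -2*pi/3*γ24


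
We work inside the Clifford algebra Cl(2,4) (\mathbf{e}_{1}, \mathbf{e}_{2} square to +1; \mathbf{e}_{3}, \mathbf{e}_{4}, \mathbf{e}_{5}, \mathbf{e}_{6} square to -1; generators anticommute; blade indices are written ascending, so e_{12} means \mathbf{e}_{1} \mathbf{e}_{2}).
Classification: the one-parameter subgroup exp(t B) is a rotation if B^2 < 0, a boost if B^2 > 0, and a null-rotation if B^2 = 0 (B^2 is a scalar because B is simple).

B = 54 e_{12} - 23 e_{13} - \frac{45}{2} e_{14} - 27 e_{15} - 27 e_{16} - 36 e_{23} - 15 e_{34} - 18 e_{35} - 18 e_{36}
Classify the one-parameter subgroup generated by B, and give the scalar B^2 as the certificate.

B^2 term by term: the squares give (54)^2*(e_{12})^2 + (-23)^2*(e_{13})^2 + (-\frac{45}{2})^2*(e_{14})^2 + (-27)^2*(e_{15})^2 + (-27)^2*(e_{16})^2 + (-36)^2*(e_{23})^2 + (-15)^2*(e_{34})^2 + (-18)^2*(e_{35})^2 + (-18)^2*(e_{36})^2 = 2916*(-1) + 529*(+1) + \frac{2025}{4}*(+1) + 729*(+1) + 729*(+1) + 1296*(+1) + 225*(-1) + 324*(-1) + 324*(-1) = \frac{1}{4} (each basis 2-blade squares to minus the product of its generators' squares); cross terms between blades sharing an index anticommute and cancel; the commuting (index-disjoint) pairs give grade-4 terms 2*c*c'*(blade product), which cancel blade by blade — e_{1234}: -1620 + 1620 = 0; e_{1235}: -1944 + 1944 = 0; e_{1236}: -1944 + 1944 = 0; e_{1345}: -810 + 810 = 0; e_{1346}: -810 + 810 = 0; e_{1356}: -972 + 972 = 0 — confirming B is simple. So B^2 = \frac{1}{4}.
Answer: boost, certificate B^2 = \frac{1}{4}. Check the certificate: B^2 = \frac{1}{4}, and that sign is decisive whatever form B takes.


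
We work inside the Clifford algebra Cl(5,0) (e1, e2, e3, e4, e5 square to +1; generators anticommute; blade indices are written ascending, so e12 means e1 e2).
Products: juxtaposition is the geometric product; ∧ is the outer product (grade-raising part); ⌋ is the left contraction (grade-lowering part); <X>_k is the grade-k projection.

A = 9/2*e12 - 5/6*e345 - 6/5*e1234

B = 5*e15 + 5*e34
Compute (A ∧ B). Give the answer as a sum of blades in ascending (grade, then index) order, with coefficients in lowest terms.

step 1: 45/2*e1234
Answer: 45/2*e1234


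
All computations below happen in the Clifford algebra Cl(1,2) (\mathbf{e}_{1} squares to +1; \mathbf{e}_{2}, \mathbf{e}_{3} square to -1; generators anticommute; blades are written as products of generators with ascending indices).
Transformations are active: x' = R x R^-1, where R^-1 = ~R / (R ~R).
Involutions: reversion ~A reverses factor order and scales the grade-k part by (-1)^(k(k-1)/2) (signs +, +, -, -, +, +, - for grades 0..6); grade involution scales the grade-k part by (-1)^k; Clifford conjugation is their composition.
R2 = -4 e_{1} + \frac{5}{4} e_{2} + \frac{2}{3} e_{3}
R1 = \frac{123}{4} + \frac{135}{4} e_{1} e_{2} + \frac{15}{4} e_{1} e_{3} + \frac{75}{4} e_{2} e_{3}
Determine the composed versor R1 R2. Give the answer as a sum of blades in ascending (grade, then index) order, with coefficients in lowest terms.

Distribute over the terms of R2 (each basis-blade product reordered to ascending indices, repeated generators contracted through their squares):
R1 (-4 e_{1}) = -123 e_{1} + 135 e_{2} + 15 e_{3} - 75 e_{1} e_{2} e_{3}
R1 (\frac{5}{4} e_{2}) = -\frac{675}{16} e_{1} + \frac{615}{16} e_{2} + \frac{375}{16} e_{3} - \frac{75}{16} e_{1} e_{2} e_{3}
R1 (\frac{2}{3} e_{3}) = -\frac{5}{2} e_{1} - \frac{25}{2} e_{2} + \frac{41}{2} e_{3} + \frac{45}{2} e_{1} e_{2} e_{3}
Summing the partial products and collecting blades:
Answer: -\frac{2683}{16} e_{1} + \frac{2575}{16} e_{2} + \frac{943}{16} e_{3} - \frac{915}{16} e_{1} e_{2} e_{3}


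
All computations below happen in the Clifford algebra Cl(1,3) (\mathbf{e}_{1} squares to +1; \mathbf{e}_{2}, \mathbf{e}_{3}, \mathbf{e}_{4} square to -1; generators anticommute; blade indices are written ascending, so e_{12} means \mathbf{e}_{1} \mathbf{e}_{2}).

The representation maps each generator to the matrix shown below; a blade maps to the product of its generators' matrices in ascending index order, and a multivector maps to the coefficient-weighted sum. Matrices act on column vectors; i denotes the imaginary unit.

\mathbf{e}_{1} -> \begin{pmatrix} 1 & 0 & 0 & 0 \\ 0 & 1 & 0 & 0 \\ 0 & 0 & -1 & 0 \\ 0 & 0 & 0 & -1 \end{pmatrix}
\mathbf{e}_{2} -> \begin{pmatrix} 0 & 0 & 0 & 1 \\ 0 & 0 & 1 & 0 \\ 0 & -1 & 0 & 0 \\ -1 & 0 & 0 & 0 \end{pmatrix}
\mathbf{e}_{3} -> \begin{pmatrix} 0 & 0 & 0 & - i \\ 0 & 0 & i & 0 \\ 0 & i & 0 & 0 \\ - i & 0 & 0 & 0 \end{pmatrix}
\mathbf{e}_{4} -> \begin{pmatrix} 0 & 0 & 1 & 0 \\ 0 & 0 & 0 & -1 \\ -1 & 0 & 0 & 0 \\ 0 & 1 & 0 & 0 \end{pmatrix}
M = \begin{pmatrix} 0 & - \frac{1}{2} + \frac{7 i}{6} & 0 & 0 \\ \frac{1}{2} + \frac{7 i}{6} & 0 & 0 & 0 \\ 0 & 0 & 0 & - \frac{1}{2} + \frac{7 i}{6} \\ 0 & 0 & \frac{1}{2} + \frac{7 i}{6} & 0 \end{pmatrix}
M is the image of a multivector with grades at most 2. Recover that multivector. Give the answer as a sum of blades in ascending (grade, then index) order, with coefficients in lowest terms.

Method: the blade images are trace-orthogonal — tr(rho(e_A) rho(e_B)^-1) = 4 if A = B and 0 otherwise — and rho(e_A)^-1 = (e_A)^2 * rho(e_A) with (e_A)^2 = +1 or -1, so the coefficient of e_A in the preimage is (e_A)^2 * tr(M rho(e_A))/4.
Nonzero projections over blades of grade <= 2: e_{24}: (e_{24})^2 = -1, tr(M rho(e_{24})) = 2, coefficient -\frac{1}{2}; e_{34}: (e_{34})^2 = -1, tr(M rho(e_{34})) = \frac{14}{3}, coefficient -\frac{7}{6}. Every other blade of grade <= 2 projects to 0.
Answer: -\frac{1}{2} e_{24} - \frac{7}{6} e_{34}


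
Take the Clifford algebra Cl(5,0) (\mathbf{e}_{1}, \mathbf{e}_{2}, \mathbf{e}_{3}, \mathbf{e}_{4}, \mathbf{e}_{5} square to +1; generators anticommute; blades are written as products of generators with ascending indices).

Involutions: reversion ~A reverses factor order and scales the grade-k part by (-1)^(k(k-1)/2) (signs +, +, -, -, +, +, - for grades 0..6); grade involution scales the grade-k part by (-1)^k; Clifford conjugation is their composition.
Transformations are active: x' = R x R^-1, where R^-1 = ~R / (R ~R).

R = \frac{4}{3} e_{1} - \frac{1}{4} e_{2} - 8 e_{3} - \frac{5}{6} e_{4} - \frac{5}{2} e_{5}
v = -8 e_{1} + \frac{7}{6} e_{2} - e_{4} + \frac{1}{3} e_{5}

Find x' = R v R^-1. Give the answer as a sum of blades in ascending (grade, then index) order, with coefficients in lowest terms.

~R = \frac{4}{3} e_{1} - \frac{1}{4} e_{2} - 8 e_{3} - \frac{5}{6} e_{4} - \frac{5}{2} e_{5}, and R ~R = \frac{10481}{144}, so R^-1 = ~R / (\frac{10481}{144}).
R v = -\frac{263}{24} - \frac{4}{9} e_{1} e_{2} - 64 e_{1} e_{3} - 8 e_{1} e_{4} - \frac{176}{9} e_{1} e_{5} + \frac{28}{3} e_{2} e_{3} + \frac{11}{9} e_{2} e_{4} + \frac{17}{6} e_{2} e_{5} + 8 e_{3} e_{4} - \frac{8}{3} e_{3} e_{5} - \frac{25}{9} e_{4} e_{5}
Answer: \frac{79640}{10481} e_{1} - \frac{68633}{62886} e_{2} + \frac{25248}{10481} e_{3} + \frac{13111}{10481} e_{4} + \frac{13189}{31443} e_{5}


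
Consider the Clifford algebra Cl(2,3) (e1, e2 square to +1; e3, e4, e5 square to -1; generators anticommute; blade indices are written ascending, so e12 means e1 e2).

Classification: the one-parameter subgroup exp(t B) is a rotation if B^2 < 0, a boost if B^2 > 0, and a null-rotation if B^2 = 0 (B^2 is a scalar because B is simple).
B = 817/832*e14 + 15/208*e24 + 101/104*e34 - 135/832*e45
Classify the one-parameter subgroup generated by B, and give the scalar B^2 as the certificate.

B^2 term by term: the squares give (817/832)^2*(e14)^2 + (15/208)^2*(e24)^2 + (101/104)^2*(e34)^2 + (-135/832)^2*(e45)^2 = 667489/692224*(+1) + 225/43264*(+1) + 10201/10816*(-1) + 18225/692224*(-1) = 0 (each basis 2-blade squares to minus the product of its generators' squares); cross terms between blades sharing an index anticommute and cancel. So B^2 = 0.
Answer: null-rotation, certificate B^2 = 0. Note: conjugating B changes its blade decomposition but never the scalar B^2 = 0, whose sign settles the classification.


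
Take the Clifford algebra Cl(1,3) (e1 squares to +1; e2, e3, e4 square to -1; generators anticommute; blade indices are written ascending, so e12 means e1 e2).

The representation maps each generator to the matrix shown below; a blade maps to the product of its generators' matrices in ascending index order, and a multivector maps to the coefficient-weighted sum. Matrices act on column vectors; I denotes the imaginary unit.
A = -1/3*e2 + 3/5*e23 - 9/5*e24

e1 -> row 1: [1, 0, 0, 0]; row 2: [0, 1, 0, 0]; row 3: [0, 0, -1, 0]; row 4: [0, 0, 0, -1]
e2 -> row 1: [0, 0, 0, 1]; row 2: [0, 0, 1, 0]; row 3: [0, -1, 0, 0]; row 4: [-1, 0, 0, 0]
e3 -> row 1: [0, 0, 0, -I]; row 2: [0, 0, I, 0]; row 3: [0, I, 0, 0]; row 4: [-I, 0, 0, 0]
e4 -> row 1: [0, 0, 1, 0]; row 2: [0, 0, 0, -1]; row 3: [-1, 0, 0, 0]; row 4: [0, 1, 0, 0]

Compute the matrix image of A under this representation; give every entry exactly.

Bivector images (products of the table entries): rho(e23) = rho(e2)rho(e3) = row 1: [-I, 0, 0, 0]; row 2: [0, I, 0, 0]; row 3: [0, 0, -I, 0]; row 4: [0, 0, 0, I]; rho(e24) = rho(e2)rho(e4) = row 1: [0, 1, 0, 0]; row 2: [-1, 0, 0, 0]; row 3: [0, 0, 0, 1]; row 4: [0, 0, -1, 0].
M = (-1/3)*rho(e2) + (3/5)*rho(e23) + (-9/5)*rho(e24), summed entrywise:
Answer: row 1: [-3*I/5, -9/5, 0, -1/3]; row 2: [9/5, 3*I/5, -1/3, 0]; row 3: [0, 1/3, -3*I/5, -9/5]; row 4: [1/3, 0, 9/5, 3*I/5]


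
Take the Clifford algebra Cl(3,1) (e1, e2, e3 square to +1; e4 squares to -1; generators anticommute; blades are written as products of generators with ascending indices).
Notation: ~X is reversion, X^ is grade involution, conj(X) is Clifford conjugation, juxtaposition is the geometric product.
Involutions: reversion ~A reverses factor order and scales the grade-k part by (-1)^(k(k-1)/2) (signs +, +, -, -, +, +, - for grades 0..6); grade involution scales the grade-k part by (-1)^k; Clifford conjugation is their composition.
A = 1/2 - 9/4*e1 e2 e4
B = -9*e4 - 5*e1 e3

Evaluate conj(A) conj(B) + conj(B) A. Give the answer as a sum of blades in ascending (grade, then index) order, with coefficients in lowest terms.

first term: 9/2*e4 + 81/4*e1 e2 + 5/2*e1 e3 + 45/4*e2 e3 e4
second term: 9/2*e4 + 81/4*e1 e2 + 5/2*e1 e3 - 45/4*e2 e3 e4
Answer: 9*e4 + 81/2*e1 e2 + 5*e1 e3


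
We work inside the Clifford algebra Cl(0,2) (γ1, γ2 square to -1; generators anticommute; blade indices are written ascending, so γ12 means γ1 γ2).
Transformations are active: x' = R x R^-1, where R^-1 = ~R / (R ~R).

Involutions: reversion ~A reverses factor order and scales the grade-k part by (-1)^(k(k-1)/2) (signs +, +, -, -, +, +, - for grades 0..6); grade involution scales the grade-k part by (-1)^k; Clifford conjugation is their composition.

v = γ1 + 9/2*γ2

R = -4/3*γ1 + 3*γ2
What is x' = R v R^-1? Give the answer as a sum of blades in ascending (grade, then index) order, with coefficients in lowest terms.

~R = -4/3*γ1 + 3*γ2, and R ~R = -97/9, so R^-1 = ~R / (-97/9).
R v = -73/6 - 9*γ12
Answer: -389/97*γ1 + 441/194*γ2


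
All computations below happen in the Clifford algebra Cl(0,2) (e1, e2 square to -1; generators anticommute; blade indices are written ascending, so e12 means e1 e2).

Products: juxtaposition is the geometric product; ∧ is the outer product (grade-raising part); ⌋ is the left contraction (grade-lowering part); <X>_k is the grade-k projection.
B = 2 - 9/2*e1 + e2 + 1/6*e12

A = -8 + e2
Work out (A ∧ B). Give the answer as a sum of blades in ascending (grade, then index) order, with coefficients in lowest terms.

step 1: -16 + 36*e1 - 6*e2 + 19/6*e12
Answer: -16 + 36*e1 - 6*e2 + 19/6*e12


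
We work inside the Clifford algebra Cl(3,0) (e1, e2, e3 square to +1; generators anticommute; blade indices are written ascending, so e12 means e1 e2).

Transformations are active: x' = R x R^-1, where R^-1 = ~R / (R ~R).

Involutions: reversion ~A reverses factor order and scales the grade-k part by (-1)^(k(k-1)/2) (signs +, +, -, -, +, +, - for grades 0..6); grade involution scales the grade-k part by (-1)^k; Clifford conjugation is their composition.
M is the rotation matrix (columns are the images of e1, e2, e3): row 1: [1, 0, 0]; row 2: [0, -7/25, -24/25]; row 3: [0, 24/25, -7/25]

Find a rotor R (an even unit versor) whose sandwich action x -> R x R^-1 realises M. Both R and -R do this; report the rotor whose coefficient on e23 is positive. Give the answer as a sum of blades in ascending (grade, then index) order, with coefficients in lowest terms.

Method: write R = a + b12*e12 + b13*e13 + b23*e23 with a^2 + b12^2 + b13^2 + b23^2 = 1 (so R^-1 = ~R). Expanding the columns R e_j ~R gives tr M = 4a^2 - 1 and, from the antisymmetric part, M21 - M12 = -4a*b12, M13 - M31 = 4a*b13, M32 - M23 = -4a*b23.
Here tr M = 11/25, so a^2 = (1 + tr M)/4 = 9/25 and a = ±3/5. Taking a = 3/5: M21 - M12 = 0, M13 - M31 = 0, M32 - M23 = 48/25, giving b12 = 0, b13 = 0, b23 = -4/5, i.e. R = 3/5 - 4/5*e23.
Its e23 coefficient is negative, so report the other preimage -R.
Answer: -3/5 + 4/5*e23. Note: both R and -R realise this M (trace 11/25); the covering map identifies them, and the e23-coefficient sign is the tie-breaker.


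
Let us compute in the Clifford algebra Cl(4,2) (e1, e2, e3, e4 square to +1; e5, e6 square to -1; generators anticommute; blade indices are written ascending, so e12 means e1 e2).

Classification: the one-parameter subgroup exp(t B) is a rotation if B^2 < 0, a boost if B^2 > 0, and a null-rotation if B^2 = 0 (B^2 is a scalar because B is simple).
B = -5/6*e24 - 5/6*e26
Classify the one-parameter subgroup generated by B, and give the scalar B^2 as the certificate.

B^2 term by term: the squares give (-5/6)^2*(e24)^2 + (-5/6)^2*(e26)^2 = 25/36*(-1) + 25/36*(+1) = 0 (each basis 2-blade squares to minus the product of its generators' squares); cross terms between blades sharing an index anticommute and cancel. So B^2 = 0.
Answer: null-rotation, certificate B^2 = 0. B^2 = 0 is basis-independent, so its sign is the whole story.


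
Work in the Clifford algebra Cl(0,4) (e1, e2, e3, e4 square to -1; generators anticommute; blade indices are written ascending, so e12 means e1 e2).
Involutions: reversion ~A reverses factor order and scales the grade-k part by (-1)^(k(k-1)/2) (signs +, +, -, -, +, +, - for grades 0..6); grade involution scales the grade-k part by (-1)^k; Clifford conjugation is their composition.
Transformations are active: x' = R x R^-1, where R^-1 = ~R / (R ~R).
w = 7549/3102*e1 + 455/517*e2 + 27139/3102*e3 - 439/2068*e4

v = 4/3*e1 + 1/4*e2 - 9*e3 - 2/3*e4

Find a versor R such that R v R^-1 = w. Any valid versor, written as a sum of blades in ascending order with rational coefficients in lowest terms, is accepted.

Why this works: both vectors square to -11993/144, so q(v) = q(w) and R = v + w = 3895/1034*e1 + 2337/2068*e2 - 779/3102*e3 - 5453/6204*e4 carries v to w — its own direction survives, the complement (v - w)/2 flips.
Answer: 3895/1034*e1 + 2337/2068*e2 - 779/3102*e3 - 5453/6204*e4


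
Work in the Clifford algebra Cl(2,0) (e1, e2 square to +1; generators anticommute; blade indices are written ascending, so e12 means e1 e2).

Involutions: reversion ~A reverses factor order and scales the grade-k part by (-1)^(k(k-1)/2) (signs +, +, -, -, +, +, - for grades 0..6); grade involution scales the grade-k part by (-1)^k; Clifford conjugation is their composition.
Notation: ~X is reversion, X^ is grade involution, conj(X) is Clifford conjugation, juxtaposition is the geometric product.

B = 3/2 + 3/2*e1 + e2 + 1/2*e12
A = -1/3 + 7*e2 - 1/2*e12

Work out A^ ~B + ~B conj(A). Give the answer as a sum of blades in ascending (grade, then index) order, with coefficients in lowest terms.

first term: -31/4 - 9/2*e1 - 121/12*e2 + 119/12*e12
second term: -29/4 + 5/2*e1 - 121/12*e2 - 115/12*e12
Answer: -15 - 2*e1 - 121/6*e2 + 1/3*e12


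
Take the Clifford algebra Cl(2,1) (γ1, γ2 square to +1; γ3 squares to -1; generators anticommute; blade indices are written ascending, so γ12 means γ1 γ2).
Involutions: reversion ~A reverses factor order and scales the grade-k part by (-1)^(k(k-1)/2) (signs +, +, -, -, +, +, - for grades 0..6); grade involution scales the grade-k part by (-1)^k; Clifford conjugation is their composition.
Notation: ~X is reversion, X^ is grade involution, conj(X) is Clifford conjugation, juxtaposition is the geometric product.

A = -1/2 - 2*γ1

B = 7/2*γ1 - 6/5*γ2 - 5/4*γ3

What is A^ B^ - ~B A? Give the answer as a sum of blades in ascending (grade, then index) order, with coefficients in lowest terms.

first term: -7 + 7/4*γ1 - 3/5*γ2 - 5/8*γ3 + 12/5*γ12 + 5/2*γ13
second term: -7 - 7/4*γ1 + 3/5*γ2 + 5/8*γ3 - 12/5*γ12 - 5/2*γ13
Answer: 7/2*γ1 - 6/5*γ2 - 5/4*γ3 + 24/5*γ12 + 5*γ13
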